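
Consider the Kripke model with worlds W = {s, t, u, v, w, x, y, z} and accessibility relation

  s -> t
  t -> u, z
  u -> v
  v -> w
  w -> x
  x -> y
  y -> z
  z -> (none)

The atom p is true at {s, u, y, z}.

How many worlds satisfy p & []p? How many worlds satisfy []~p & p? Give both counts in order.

2 and 3

For p & []p:
s: p is T, []p is F. ✗
t: p is F, []p is T. ✗
u: p is T, []p is F. ✗
v: p is F, []p is F. ✗
w: p is F, []p is F. ✗
x: p is F, []p is T. ✗
y: p is T, []p is T. ✓
z: p is T, []p is T. ✓
— 2 worlds.
For []~p & p:
s: []~p is T, p is T. ✓
t: []~p is F, p is F. ✗
u: []~p is T, p is T. ✓
v: []~p is T, p is F. ✗
w: []~p is T, p is F. ✗
x: []~p is F, p is F. ✗
y: []~p is F, p is T. ✗
z: []~p is T, p is T. ✓
— 3 worlds.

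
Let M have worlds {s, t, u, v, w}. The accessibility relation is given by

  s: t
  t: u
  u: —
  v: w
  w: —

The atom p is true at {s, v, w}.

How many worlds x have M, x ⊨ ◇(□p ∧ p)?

s: successors {t}; □p ∧ p there: t:F. ✗
t: successors {u}; □p ∧ p there: u:F. ✗
u: no successors, so ◇(□p ∧ p) fails. ✗
v: successors {w}; □p ∧ p there: w:T. ✓
w: no successors, so ◇(□p ∧ p) fails. ✗
Satisfying worlds: {v}.

1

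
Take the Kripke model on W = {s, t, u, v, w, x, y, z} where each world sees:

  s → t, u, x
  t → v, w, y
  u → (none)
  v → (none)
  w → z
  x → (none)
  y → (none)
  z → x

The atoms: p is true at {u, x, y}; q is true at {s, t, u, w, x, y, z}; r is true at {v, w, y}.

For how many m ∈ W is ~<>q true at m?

s: <>q is T. ✗
t: <>q is T. ✗
u: <>q is F. ✓
v: <>q is F. ✓
w: <>q is T. ✗
x: <>q is F. ✓
y: <>q is F. ✓
z: <>q is T. ✗
Satisfying worlds: {u, v, x, y}.

4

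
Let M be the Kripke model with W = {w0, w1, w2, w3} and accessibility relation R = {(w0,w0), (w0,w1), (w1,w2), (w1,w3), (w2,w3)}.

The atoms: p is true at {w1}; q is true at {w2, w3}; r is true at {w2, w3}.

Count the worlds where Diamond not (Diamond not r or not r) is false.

w0: successors {w0, w1}; not (Diamond not r or not r) there: w0:F, w1:F. ✗
w1: successors {w2, w3}; not (Diamond not r or not r) there: w2:T, w3:T. ✓
w2: successors {w3}; not (Diamond not r or not r) there: w3:T. ✓
w3: no successors, so Diamond not (Diamond not r or not r) fails. ✗
Satisfying worlds: {w1, w2}.
So Diamond not (Diamond not r or not r) fails at the other 2 worlds.

2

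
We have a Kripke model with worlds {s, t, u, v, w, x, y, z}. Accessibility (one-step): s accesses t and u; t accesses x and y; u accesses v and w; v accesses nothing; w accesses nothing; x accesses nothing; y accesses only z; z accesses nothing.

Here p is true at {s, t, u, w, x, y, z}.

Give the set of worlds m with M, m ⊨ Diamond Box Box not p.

s: successors {t, u}; Box Box not p there: t:F, u:T. ✓
t: successors {x, y}; Box Box not p there: x:T, y:T. ✓
u: successors {v, w}; Box Box not p there: v:T, w:T. ✓
v: no successors, so Diamond Box Box not p fails. ✗
w: no successors, so Diamond Box Box not p fails. ✗
x: no successors, so Diamond Box Box not p fails. ✗
y: successors {z}; Box Box not p there: z:T. ✓
z: no successors, so Diamond Box Box not p fails. ✗

{s, t, u, y}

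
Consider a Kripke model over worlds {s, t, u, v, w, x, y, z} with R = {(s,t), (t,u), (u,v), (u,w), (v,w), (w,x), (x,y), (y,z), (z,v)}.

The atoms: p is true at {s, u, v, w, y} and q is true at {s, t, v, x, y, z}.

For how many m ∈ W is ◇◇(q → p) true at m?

s: successors {t}; ◇(q → p) there: t:T. ✓
t: successors {u}; ◇(q → p) there: u:T. ✓
u: successors {v, w}; ◇(q → p) there: v:T, w:F. ✓
v: successors {w}; ◇(q → p) there: w:F. ✗
w: successors {x}; ◇(q → p) there: x:T. ✓
x: successors {y}; ◇(q → p) there: y:F. ✗
y: successors {z}; ◇(q → p) there: z:T. ✓
z: successors {v}; ◇(q → p) there: v:T. ✓
Satisfying worlds: {s, t, u, w, y, z}.

6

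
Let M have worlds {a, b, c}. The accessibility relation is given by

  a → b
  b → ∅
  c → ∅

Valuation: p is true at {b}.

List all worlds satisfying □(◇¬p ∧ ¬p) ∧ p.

{b}

a: □(◇¬p ∧ ¬p) is F, p is F. ✗
b: □(◇¬p ∧ ¬p) is T, p is T. ✓
c: □(◇¬p ∧ ¬p) is T, p is F. ✗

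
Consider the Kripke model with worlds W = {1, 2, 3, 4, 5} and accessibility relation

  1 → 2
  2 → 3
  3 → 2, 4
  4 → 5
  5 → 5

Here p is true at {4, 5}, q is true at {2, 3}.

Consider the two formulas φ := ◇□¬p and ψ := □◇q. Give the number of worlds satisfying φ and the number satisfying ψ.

2 and 2

For ◇□¬p:
1: successors {2}; □¬p there: 2:T. ✓
2: successors {3}; □¬p there: 3:F. ✗
3: successors {2, 4}; □¬p there: 2:T, 4:F. ✓
4: successors {5}; □¬p there: 5:F. ✗
5: successors {5}; □¬p there: 5:F. ✗
— 2 worlds.
For □◇q:
1: successors {2}; ◇q there: 2:T. ✓
2: successors {3}; ◇q there: 3:T. ✓
3: successors {2, 4}; ◇q there: 2:T, 4:F. ✗
4: successors {5}; ◇q there: 5:F. ✗
5: successors {5}; ◇q there: 5:F. ✗
— 2 worlds.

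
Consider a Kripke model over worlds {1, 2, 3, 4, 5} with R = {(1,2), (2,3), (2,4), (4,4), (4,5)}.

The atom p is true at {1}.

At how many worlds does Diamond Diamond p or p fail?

4

1: Diamond Diamond p is F, p is T. ✓
2: Diamond Diamond p is F, p is F. ✗
3: Diamond Diamond p is F, p is F. ✗
4: Diamond Diamond p is F, p is F. ✗
5: Diamond Diamond p is F, p is F. ✗
Satisfying worlds: {1}.
So Diamond Diamond p or p fails at the other 4 worlds.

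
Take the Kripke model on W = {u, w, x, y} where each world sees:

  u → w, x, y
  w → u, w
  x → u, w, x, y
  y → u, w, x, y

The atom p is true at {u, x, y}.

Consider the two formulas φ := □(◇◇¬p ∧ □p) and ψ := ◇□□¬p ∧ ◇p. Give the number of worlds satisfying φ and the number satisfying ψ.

For □(◇◇¬p ∧ □p):
u: successors {w, x, y}; ◇◇¬p ∧ □p there: w:F, x:F, y:F. ✗
w: successors {u, w}; ◇◇¬p ∧ □p there: u:F, w:F. ✗
x: successors {u, w, x, y}; ◇◇¬p ∧ □p there: u:F, w:F, x:F, y:F. ✗
y: successors {u, w, x, y}; ◇◇¬p ∧ □p there: u:F, w:F, x:F, y:F. ✗
— 0 worlds.
For ◇□□¬p ∧ ◇p:
u: ◇□□¬p is F, ◇p is T. ✗
w: ◇□□¬p is F, ◇p is T. ✗
x: ◇□□¬p is F, ◇p is T. ✗
y: ◇□□¬p is F, ◇p is T. ✗
— 0 worlds.

0 and 0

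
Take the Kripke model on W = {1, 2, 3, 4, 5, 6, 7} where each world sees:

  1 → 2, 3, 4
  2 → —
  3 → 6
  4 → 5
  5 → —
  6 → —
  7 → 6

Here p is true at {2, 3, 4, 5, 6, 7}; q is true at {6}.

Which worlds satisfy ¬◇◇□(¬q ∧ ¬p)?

1: ◇◇□(¬q ∧ ¬p) is T. ✗
2: ◇◇□(¬q ∧ ¬p) is F. ✓
3: ◇◇□(¬q ∧ ¬p) is F. ✓
4: ◇◇□(¬q ∧ ¬p) is F. ✓
5: ◇◇□(¬q ∧ ¬p) is F. ✓
6: ◇◇□(¬q ∧ ¬p) is F. ✓
7: ◇◇□(¬q ∧ ¬p) is F. ✓

{2, 3, 4, 5, 6, 7}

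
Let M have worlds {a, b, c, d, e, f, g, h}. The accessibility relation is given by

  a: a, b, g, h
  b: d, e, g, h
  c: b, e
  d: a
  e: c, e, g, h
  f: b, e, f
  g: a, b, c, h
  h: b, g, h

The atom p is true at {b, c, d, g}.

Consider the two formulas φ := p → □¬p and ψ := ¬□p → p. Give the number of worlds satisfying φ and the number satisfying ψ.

For p → □¬p:
a: p is F, □¬p is F. ✓
b: p is T, □¬p is F. ✗
c: p is T, □¬p is F. ✗
d: p is T, □¬p is T. ✓
e: p is F, □¬p is F. ✓
f: p is F, □¬p is F. ✓
g: p is T, □¬p is F. ✗
h: p is F, □¬p is F. ✓
— 5 worlds.
For ¬□p → p:
a: ¬□p is T, p is F. ✗
b: ¬□p is T, p is T. ✓
c: ¬□p is T, p is T. ✓
d: ¬□p is T, p is T. ✓
e: ¬□p is T, p is F. ✗
f: ¬□p is T, p is F. ✗
g: ¬□p is T, p is T. ✓
h: ¬□p is T, p is F. ✗
— 4 worlds.

5 and 4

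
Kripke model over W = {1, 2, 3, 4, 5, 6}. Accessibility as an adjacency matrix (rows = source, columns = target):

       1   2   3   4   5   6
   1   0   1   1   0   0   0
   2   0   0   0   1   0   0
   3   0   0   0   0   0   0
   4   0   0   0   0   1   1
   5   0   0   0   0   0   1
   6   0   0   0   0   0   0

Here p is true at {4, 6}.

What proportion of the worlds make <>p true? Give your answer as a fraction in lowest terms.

1/2

1: successors {2, 3}; p there: 2:F, 3:F. ✗
2: successors {4}; p there: 4:T. ✓
3: no successors, so <>p fails. ✗
4: successors {5, 6}; p there: 5:F, 6:T. ✓
5: successors {6}; p there: 6:T. ✓
6: no successors, so <>p fails. ✗
That's 3 of 6 worlds, so 3/6 = 1/2.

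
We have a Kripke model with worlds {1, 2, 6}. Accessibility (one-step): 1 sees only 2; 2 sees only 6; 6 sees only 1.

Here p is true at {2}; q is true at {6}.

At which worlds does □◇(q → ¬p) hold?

1: successors {2}; ◇(q → ¬p) there: 2:T. ✓
2: successors {6}; ◇(q → ¬p) there: 6:T. ✓
6: successors {1}; ◇(q → ¬p) there: 1:T. ✓

{1, 2, 6}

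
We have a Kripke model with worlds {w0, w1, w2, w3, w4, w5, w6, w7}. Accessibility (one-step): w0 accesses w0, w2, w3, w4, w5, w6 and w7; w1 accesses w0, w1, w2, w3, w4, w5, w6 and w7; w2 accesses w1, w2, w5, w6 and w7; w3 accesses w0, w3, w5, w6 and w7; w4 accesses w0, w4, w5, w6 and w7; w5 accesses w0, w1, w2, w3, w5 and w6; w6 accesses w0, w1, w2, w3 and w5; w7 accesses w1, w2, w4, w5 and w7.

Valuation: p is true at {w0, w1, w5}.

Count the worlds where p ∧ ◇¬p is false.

w0: p is T, ◇¬p is T. ✓
w1: p is T, ◇¬p is T. ✓
w2: p is F, ◇¬p is T. ✗
w3: p is F, ◇¬p is T. ✗
w4: p is F, ◇¬p is T. ✗
w5: p is T, ◇¬p is T. ✓
w6: p is F, ◇¬p is T. ✗
w7: p is F, ◇¬p is T. ✗
Satisfying worlds: {w0, w1, w5}.
So p ∧ ◇¬p fails at the other 5 worlds.

5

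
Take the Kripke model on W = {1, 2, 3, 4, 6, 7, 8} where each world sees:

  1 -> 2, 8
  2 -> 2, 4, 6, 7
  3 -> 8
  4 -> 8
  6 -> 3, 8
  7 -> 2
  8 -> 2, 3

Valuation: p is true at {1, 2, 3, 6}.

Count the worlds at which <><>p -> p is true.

4

1: <><>p is T, p is T. ✓
2: <><>p is T, p is T. ✓
3: <><>p is T, p is T. ✓
4: <><>p is T, p is F. ✗
6: <><>p is T, p is T. ✓
7: <><>p is T, p is F. ✗
8: <><>p is T, p is F. ✗
Satisfying worlds: {1, 2, 3, 6}.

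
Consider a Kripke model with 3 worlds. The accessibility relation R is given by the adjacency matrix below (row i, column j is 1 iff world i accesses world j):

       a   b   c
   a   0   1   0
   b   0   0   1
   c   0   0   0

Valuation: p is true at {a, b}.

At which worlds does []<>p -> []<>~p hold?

{a, b, c}

a: []<>p is F, []<>~p is T. ✓
b: []<>p is F, []<>~p is F. ✓
c: []<>p is T, []<>~p is T. ✓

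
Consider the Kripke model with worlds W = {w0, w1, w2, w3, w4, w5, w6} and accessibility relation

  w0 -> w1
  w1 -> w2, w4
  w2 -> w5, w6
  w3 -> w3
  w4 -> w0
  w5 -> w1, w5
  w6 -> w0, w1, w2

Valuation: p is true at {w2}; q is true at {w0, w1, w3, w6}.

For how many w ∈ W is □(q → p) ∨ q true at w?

4

w0: □(q → p) is F, q is T. ✓
w1: □(q → p) is T, q is T. ✓
w2: □(q → p) is F, q is F. ✗
w3: □(q → p) is F, q is T. ✓
w4: □(q → p) is F, q is F. ✗
w5: □(q → p) is F, q is F. ✗
w6: □(q → p) is F, q is T. ✓
Satisfying worlds: {w0, w1, w3, w6}.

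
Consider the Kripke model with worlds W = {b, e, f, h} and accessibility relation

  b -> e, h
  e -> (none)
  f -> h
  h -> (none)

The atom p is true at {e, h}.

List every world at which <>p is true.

b: successors {e, h}; p there: e:T, h:T. ✓
e: no successors, so <>p fails. ✗
f: successors {h}; p there: h:T. ✓
h: no successors, so <>p fails. ✗

{b, f}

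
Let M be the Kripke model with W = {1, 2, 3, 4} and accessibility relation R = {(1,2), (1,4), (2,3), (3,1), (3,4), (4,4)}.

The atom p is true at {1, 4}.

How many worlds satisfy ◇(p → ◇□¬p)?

1: successors {2, 4}; p → ◇□¬p there: 2:T, 4:F. ✓
2: successors {3}; p → ◇□¬p there: 3:T. ✓
3: successors {1, 4}; p → ◇□¬p there: 1:T, 4:F. ✓
4: successors {4}; p → ◇□¬p there: 4:F. ✗
Satisfying worlds: {1, 2, 3}.

3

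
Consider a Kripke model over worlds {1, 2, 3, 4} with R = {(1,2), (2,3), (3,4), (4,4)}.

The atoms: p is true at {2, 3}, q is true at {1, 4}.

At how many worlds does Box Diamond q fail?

1: successors {2}; Diamond q there: 2:F. ✗
2: successors {3}; Diamond q there: 3:T. ✓
3: successors {4}; Diamond q there: 4:T. ✓
4: successors {4}; Diamond q there: 4:T. ✓
Satisfying worlds: {2, 3, 4}.
So Box Diamond q fails at the other 1 world.

1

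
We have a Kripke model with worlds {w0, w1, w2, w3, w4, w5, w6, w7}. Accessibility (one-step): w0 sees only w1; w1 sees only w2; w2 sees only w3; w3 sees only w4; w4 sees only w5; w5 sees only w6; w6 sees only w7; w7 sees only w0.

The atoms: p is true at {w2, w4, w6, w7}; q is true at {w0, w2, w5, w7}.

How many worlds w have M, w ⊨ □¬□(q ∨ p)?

2

w0: successors {w1}; ¬□(q ∨ p) there: w1:F. ✗
w1: successors {w2}; ¬□(q ∨ p) there: w2:T. ✓
w2: successors {w3}; ¬□(q ∨ p) there: w3:F. ✗
w3: successors {w4}; ¬□(q ∨ p) there: w4:F. ✗
w4: successors {w5}; ¬□(q ∨ p) there: w5:F. ✗
w5: successors {w6}; ¬□(q ∨ p) there: w6:F. ✗
w6: successors {w7}; ¬□(q ∨ p) there: w7:F. ✗
w7: successors {w0}; ¬□(q ∨ p) there: w0:T. ✓
Satisfying worlds: {w1, w7}.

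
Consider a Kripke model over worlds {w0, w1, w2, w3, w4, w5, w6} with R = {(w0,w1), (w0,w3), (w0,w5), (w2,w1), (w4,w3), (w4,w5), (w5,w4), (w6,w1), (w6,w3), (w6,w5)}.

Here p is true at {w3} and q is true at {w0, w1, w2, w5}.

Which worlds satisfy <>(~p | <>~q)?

w0: successors {w1, w3, w5}; ~p | <>~q there: w1:T, w3:F, w5:T. ✓
w1: no successors, so <>(~p | <>~q) fails. ✗
w2: successors {w1}; ~p | <>~q there: w1:T. ✓
w3: no successors, so <>(~p | <>~q) fails. ✗
w4: successors {w3, w5}; ~p | <>~q there: w3:F, w5:T. ✓
w5: successors {w4}; ~p | <>~q there: w4:T. ✓
w6: successors {w1, w3, w5}; ~p | <>~q there: w1:T, w3:F, w5:T. ✓

{w0, w2, w4, w5, w6}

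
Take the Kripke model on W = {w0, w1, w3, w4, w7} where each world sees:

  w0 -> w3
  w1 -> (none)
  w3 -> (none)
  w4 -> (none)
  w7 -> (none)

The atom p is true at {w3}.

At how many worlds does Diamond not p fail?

5

w0: successors {w3}; not p there: w3:F. ✗
w1: no successors, so Diamond not p fails. ✗
w3: no successors, so Diamond not p fails. ✗
w4: no successors, so Diamond not p fails. ✗
w7: no successors, so Diamond not p fails. ✗
Satisfying worlds: ∅.
So Diamond not p fails at the other 5 worlds.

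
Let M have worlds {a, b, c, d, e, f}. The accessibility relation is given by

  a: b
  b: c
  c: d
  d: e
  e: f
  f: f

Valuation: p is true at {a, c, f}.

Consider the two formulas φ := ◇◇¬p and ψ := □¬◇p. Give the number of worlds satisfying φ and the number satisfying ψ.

2 and 2

For ◇◇¬p:
a: successors {b}; ◇¬p there: b:F. ✗
b: successors {c}; ◇¬p there: c:T. ✓
c: successors {d}; ◇¬p there: d:T. ✓
d: successors {e}; ◇¬p there: e:F. ✗
e: successors {f}; ◇¬p there: f:F. ✗
f: successors {f}; ◇¬p there: f:F. ✗
— 2 worlds.
For □¬◇p:
a: successors {b}; ¬◇p there: b:F. ✗
b: successors {c}; ¬◇p there: c:T. ✓
c: successors {d}; ¬◇p there: d:T. ✓
d: successors {e}; ¬◇p there: e:F. ✗
e: successors {f}; ¬◇p there: f:F. ✗
f: successors {f}; ¬◇p there: f:F. ✗
— 2 worlds.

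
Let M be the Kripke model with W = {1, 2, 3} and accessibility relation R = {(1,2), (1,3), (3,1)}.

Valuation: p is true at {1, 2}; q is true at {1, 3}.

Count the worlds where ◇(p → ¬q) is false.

1: successors {2, 3}; p → ¬q there: 2:T, 3:T. ✓
2: no successors, so ◇(p → ¬q) fails. ✗
3: successors {1}; p → ¬q there: 1:F. ✗
Satisfying worlds: {1}.
So ◇(p → ¬q) fails at the other 2 worlds.

2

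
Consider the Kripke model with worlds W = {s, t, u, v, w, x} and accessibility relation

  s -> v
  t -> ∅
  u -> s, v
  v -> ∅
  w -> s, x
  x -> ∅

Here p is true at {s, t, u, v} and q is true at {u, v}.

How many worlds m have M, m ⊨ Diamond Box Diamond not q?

s: successors {v}; Box Diamond not q there: v:T. ✓
t: no successors, so Diamond Box Diamond not q fails. ✗
u: successors {s, v}; Box Diamond not q there: s:F, v:T. ✓
v: no successors, so Diamond Box Diamond not q fails. ✗
w: successors {s, x}; Box Diamond not q there: s:F, x:T. ✓
x: no successors, so Diamond Box Diamond not q fails. ✗
Satisfying worlds: {s, u, w}.

3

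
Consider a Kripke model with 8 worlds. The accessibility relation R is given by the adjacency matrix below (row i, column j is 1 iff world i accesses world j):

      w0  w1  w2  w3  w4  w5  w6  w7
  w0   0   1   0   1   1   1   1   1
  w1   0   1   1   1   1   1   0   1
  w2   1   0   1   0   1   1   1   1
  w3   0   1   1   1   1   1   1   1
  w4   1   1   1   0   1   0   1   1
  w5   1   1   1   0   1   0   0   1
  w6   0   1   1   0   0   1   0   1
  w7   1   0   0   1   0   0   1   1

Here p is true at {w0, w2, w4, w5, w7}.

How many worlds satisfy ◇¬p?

8

w0: successors {w1, w3, w4, w5, w6, w7}; ¬p there: w1:T, w3:T, w4:F, w5:F, w6:T, w7:F. ✓
w1: successors {w1, w2, w3, w4, w5, w7}; ¬p there: w1:T, w2:F, w3:T, w4:F, w5:F, w7:F. ✓
w2: successors {w0, w2, w4, w5, w6, w7}; ¬p there: w0:F, w2:F, w4:F, w5:F, w6:T, w7:F. ✓
w3: successors {w1, w2, w3, w4, w5, w6, w7}; ¬p there: w1:T, w2:F, w3:T, w4:F, w5:F, w6:T, w7:F. ✓
w4: successors {w0, w1, w2, w4, w6, w7}; ¬p there: w0:F, w1:T, w2:F, w4:F, w6:T, w7:F. ✓
w5: successors {w0, w1, w2, w4, w7}; ¬p there: w0:F, w1:T, w2:F, w4:F, w7:F. ✓
w6: successors {w1, w2, w5, w7}; ¬p there: w1:T, w2:F, w5:F, w7:F. ✓
w7: successors {w0, w3, w6, w7}; ¬p there: w0:F, w3:T, w6:T, w7:F. ✓
Satisfying worlds: {w0, w1, w2, w3, w4, w5, w6, w7}.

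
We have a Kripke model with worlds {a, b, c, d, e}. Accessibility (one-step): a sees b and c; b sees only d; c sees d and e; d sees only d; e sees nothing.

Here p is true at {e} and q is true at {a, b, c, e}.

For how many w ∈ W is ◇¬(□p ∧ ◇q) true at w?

a: successors {b, c}; ¬(□p ∧ ◇q) there: b:T, c:T. ✓
b: successors {d}; ¬(□p ∧ ◇q) there: d:T. ✓
c: successors {d, e}; ¬(□p ∧ ◇q) there: d:T, e:T. ✓
d: successors {d}; ¬(□p ∧ ◇q) there: d:T. ✓
e: no successors, so ◇¬(□p ∧ ◇q) fails. ✗
Satisfying worlds: {a, b, c, d}.

4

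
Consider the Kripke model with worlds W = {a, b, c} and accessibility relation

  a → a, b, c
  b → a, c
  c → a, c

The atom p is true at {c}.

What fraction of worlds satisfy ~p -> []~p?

a: ~p is T, []~p is F. ✗
b: ~p is T, []~p is F. ✗
c: ~p is F, []~p is F. ✓
That's 1 of 3 worlds, so 1/3.

1/3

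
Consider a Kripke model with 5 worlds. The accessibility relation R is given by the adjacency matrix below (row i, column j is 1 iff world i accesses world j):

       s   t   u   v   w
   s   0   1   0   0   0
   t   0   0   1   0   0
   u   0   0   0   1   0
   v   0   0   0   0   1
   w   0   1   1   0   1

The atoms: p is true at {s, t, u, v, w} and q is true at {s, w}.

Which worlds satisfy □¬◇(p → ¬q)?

s: successors {t}; ¬◇(p → ¬q) there: t:F. ✗
t: successors {u}; ¬◇(p → ¬q) there: u:F. ✗
u: successors {v}; ¬◇(p → ¬q) there: v:T. ✓
v: successors {w}; ¬◇(p → ¬q) there: w:F. ✗
w: successors {t, u, w}; ¬◇(p → ¬q) there: t:F, u:F, w:F. ✗

{u}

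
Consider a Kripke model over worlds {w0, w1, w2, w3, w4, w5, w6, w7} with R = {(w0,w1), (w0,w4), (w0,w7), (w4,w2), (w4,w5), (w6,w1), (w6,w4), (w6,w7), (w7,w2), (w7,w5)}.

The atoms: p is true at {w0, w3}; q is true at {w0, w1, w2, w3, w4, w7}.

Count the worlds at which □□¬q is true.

6

w0: successors {w1, w4, w7}; □¬q there: w1:T, w4:F, w7:F. ✗
w1: no successors, so □□¬q holds vacuously. ✓
w2: no successors, so □□¬q holds vacuously. ✓
w3: no successors, so □□¬q holds vacuously. ✓
w4: successors {w2, w5}; □¬q there: w2:T, w5:T. ✓
w5: no successors, so □□¬q holds vacuously. ✓
w6: successors {w1, w4, w7}; □¬q there: w1:T, w4:F, w7:F. ✗
w7: successors {w2, w5}; □¬q there: w2:T, w5:T. ✓
Satisfying worlds: {w1, w2, w3, w4, w5, w7}.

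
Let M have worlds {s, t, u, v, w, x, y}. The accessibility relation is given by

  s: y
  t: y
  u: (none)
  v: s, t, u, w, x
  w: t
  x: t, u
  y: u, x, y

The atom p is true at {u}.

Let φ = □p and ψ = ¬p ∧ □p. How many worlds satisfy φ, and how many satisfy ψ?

1 and 0

For □p:
s: successors {y}; p there: y:F. ✗
t: successors {y}; p there: y:F. ✗
u: no successors, so □p holds vacuously. ✓
v: successors {s, t, u, w, x}; p there: s:F, t:F, u:T, w:F, x:F. ✗
w: successors {t}; p there: t:F. ✗
x: successors {t, u}; p there: t:F, u:T. ✗
y: successors {u, x, y}; p there: u:T, x:F, y:F. ✗
— 1 world.
For ¬p ∧ □p:
s: ¬p is T, □p is F. ✗
t: ¬p is T, □p is F. ✗
u: ¬p is F, □p is T. ✗
v: ¬p is T, □p is F. ✗
w: ¬p is T, □p is F. ✗
x: ¬p is T, □p is F. ✗
y: ¬p is T, □p is F. ✗
— 0 worlds.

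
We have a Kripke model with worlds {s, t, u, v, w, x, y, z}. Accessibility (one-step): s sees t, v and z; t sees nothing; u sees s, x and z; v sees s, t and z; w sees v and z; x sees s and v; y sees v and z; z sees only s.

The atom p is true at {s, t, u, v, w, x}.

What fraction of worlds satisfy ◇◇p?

s: successors {t, v, z}; ◇p there: t:F, v:T, z:T. ✓
t: no successors, so ◇◇p fails. ✗
u: successors {s, x, z}; ◇p there: s:T, x:T, z:T. ✓
v: successors {s, t, z}; ◇p there: s:T, t:F, z:T. ✓
w: successors {v, z}; ◇p there: v:T, z:T. ✓
x: successors {s, v}; ◇p there: s:T, v:T. ✓
y: successors {v, z}; ◇p there: v:T, z:T. ✓
z: successors {s}; ◇p there: s:T. ✓
That's 7 of 8 worlds, so 7/8.

7/8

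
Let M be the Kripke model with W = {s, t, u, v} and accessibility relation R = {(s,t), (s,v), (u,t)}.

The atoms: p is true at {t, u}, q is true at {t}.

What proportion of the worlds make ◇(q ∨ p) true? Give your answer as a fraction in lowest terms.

s: successors {t, v}; q ∨ p there: t:T, v:F. ✓
t: no successors, so ◇(q ∨ p) fails. ✗
u: successors {t}; q ∨ p there: t:T. ✓
v: no successors, so ◇(q ∨ p) fails. ✗
That's 2 of 4 worlds, so 2/4 = 1/2.

1/2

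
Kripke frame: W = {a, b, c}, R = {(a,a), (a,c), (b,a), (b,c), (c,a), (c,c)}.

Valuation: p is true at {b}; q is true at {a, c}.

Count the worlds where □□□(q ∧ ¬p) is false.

0

a: successors {a, c}; □□(q ∧ ¬p) there: a:T, c:T. ✓
b: successors {a, c}; □□(q ∧ ¬p) there: a:T, c:T. ✓
c: successors {a, c}; □□(q ∧ ¬p) there: a:T, c:T. ✓
Satisfying worlds: {a, b, c}.
So □□□(q ∧ ¬p) fails at the other 0 worlds.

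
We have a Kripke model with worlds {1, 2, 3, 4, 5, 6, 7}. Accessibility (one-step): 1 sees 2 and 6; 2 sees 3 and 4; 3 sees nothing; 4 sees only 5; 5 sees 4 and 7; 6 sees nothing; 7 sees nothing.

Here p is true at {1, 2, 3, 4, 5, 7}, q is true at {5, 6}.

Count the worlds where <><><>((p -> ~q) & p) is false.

1: successors {2, 6}; <><>((p -> ~q) & p) there: 2:F, 6:F. ✗
2: successors {3, 4}; <><>((p -> ~q) & p) there: 3:F, 4:T. ✓
3: no successors, so <><><>((p -> ~q) & p) fails. ✗
4: successors {5}; <><>((p -> ~q) & p) there: 5:F. ✗
5: successors {4, 7}; <><>((p -> ~q) & p) there: 4:T, 7:F. ✓
6: no successors, so <><><>((p -> ~q) & p) fails. ✗
7: no successors, so <><><>((p -> ~q) & p) fails. ✗
Satisfying worlds: {2, 5}.
So <><><>((p -> ~q) & p) fails at the other 5 worlds.

5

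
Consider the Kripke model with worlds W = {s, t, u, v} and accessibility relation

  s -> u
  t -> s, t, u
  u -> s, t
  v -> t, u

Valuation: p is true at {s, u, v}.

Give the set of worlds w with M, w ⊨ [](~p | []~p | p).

{s, t, u, v}

s: successors {u}; ~p | []~p | p there: u:T. ✓
t: successors {s, t, u}; ~p | []~p | p there: s:T, t:T, u:T. ✓
u: successors {s, t}; ~p | []~p | p there: s:T, t:T. ✓
v: successors {t, u}; ~p | []~p | p there: t:T, u:T. ✓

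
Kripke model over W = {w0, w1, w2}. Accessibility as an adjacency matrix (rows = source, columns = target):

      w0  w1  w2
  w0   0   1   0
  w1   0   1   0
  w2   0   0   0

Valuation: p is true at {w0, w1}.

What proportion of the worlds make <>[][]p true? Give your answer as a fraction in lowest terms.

2/3

w0: successors {w1}; [][]p there: w1:T. ✓
w1: successors {w1}; [][]p there: w1:T. ✓
w2: no successors, so <>[][]p fails. ✗
That's 2 of 3 worlds, so 2/3.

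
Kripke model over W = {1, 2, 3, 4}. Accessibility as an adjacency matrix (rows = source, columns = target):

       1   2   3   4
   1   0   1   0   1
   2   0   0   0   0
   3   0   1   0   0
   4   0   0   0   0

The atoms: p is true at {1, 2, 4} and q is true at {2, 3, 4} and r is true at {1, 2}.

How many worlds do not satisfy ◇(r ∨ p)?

2

1: successors {2, 4}; r ∨ p there: 2:T, 4:T. ✓
2: no successors, so ◇(r ∨ p) fails. ✗
3: successors {2}; r ∨ p there: 2:T. ✓
4: no successors, so ◇(r ∨ p) fails. ✗
Satisfying worlds: {1, 3}.
So ◇(r ∨ p) fails at the other 2 worlds.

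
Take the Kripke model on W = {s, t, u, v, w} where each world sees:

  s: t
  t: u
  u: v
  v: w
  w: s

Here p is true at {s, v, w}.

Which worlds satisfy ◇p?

{u, v, w}

s: successors {t}; p there: t:F. ✗
t: successors {u}; p there: u:F. ✗
u: successors {v}; p there: v:T. ✓
v: successors {w}; p there: w:T. ✓
w: successors {s}; p there: s:T. ✓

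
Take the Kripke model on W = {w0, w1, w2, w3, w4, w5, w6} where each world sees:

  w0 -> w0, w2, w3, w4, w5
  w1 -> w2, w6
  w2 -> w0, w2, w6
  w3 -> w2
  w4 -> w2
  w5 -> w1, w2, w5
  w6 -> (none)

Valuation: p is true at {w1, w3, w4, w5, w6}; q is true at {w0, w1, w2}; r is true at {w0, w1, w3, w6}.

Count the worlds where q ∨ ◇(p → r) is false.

1

w0: q is T, ◇(p → r) is T. ✓
w1: q is T, ◇(p → r) is T. ✓
w2: q is T, ◇(p → r) is T. ✓
w3: q is F, ◇(p → r) is T. ✓
w4: q is F, ◇(p → r) is T. ✓
w5: q is F, ◇(p → r) is T. ✓
w6: q is F, ◇(p → r) is F. ✗
Satisfying worlds: {w0, w1, w2, w3, w4, w5}.
So q ∨ ◇(p → r) fails at the other 1 world.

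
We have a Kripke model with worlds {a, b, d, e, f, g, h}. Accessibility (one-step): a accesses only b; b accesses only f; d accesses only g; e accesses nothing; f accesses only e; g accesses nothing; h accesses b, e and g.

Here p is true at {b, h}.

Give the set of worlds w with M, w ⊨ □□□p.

a: successors {b}; □□p there: b:F. ✗
b: successors {f}; □□p there: f:T. ✓
d: successors {g}; □□p there: g:T. ✓
e: no successors, so □□□p holds vacuously. ✓
f: successors {e}; □□p there: e:T. ✓
g: no successors, so □□□p holds vacuously. ✓
h: successors {b, e, g}; □□p there: b:F, e:T, g:T. ✗

{b, d, e, f, g}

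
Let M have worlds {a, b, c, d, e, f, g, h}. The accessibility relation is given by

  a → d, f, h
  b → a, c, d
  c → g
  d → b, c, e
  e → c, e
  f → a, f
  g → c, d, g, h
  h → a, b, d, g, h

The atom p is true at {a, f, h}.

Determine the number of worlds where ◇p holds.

5

a: successors {d, f, h}; p there: d:F, f:T, h:T. ✓
b: successors {a, c, d}; p there: a:T, c:F, d:F. ✓
c: successors {g}; p there: g:F. ✗
d: successors {b, c, e}; p there: b:F, c:F, e:F. ✗
e: successors {c, e}; p there: c:F, e:F. ✗
f: successors {a, f}; p there: a:T, f:T. ✓
g: successors {c, d, g, h}; p there: c:F, d:F, g:F, h:T. ✓
h: successors {a, b, d, g, h}; p there: a:T, b:F, d:F, g:F, h:T. ✓
Satisfying worlds: {a, b, f, g, h}.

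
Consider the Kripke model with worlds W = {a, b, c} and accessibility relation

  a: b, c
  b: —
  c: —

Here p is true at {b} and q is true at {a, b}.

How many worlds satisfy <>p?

1

a: successors {b, c}; p there: b:T, c:F. ✓
b: no successors, so <>p fails. ✗
c: no successors, so <>p fails. ✗
Satisfying worlds: {a}.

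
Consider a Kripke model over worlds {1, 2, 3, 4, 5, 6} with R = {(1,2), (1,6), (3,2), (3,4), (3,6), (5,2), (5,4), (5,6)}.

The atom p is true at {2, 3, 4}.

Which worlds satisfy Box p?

{2, 4, 6}

1: successors {2, 6}; p there: 2:T, 6:F. ✗
2: no successors, so Box p holds vacuously. ✓
3: successors {2, 4, 6}; p there: 2:T, 4:T, 6:F. ✗
4: no successors, so Box p holds vacuously. ✓
5: successors {2, 4, 6}; p there: 2:T, 4:T, 6:F. ✗
6: no successors, so Box p holds vacuously. ✓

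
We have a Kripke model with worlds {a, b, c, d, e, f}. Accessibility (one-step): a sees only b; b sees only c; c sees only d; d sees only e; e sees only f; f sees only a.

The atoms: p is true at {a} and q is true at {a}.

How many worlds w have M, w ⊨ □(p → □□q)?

5

a: successors {b}; p → □□q there: b:T. ✓
b: successors {c}; p → □□q there: c:T. ✓
c: successors {d}; p → □□q there: d:T. ✓
d: successors {e}; p → □□q there: e:T. ✓
e: successors {f}; p → □□q there: f:T. ✓
f: successors {a}; p → □□q there: a:F. ✗
Satisfying worlds: {a, b, c, d, e}.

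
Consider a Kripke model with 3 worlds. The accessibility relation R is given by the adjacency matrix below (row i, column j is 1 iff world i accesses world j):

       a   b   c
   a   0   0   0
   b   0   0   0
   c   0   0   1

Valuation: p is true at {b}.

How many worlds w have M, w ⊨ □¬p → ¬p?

a: □¬p is T, ¬p is T. ✓
b: □¬p is T, ¬p is F. ✗
c: □¬p is T, ¬p is T. ✓
Satisfying worlds: {a, c}.

2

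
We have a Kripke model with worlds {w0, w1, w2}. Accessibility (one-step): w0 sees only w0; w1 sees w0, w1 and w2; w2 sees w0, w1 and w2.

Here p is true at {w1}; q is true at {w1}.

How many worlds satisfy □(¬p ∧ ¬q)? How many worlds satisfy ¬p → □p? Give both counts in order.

For □(¬p ∧ ¬q):
w0: successors {w0}; ¬p ∧ ¬q there: w0:T. ✓
w1: successors {w0, w1, w2}; ¬p ∧ ¬q there: w0:T, w1:F, w2:T. ✗
w2: successors {w0, w1, w2}; ¬p ∧ ¬q there: w0:T, w1:F, w2:T. ✗
— 1 world.
For ¬p → □p:
w0: ¬p is T, □p is F. ✗
w1: ¬p is F, □p is F. ✓
w2: ¬p is T, □p is F. ✗
— 1 world.

1 and 1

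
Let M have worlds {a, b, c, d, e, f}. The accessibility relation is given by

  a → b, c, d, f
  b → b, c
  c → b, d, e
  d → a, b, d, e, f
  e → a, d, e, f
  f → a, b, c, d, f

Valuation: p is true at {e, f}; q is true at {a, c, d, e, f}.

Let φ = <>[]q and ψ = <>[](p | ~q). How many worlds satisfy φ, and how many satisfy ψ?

3 and 0

For <>[]q:
a: successors {b, c, d, f}; []q there: b:F, c:F, d:F, f:F. ✗
b: successors {b, c}; []q there: b:F, c:F. ✗
c: successors {b, d, e}; []q there: b:F, d:F, e:T. ✓
d: successors {a, b, d, e, f}; []q there: a:F, b:F, d:F, e:T, f:F. ✓
e: successors {a, d, e, f}; []q there: a:F, d:F, e:T, f:F. ✓
f: successors {a, b, c, d, f}; []q there: a:F, b:F, c:F, d:F, f:F. ✗
— 3 worlds.
For <>[](p | ~q):
a: successors {b, c, d, f}; [](p | ~q) there: b:F, c:F, d:F, f:F. ✗
b: successors {b, c}; [](p | ~q) there: b:F, c:F. ✗
c: successors {b, d, e}; [](p | ~q) there: b:F, d:F, e:F. ✗
d: successors {a, b, d, e, f}; [](p | ~q) there: a:F, b:F, d:F, e:F, f:F. ✗
e: successors {a, d, e, f}; [](p | ~q) there: a:F, d:F, e:F, f:F. ✗
f: successors {a, b, c, d, f}; [](p | ~q) there: a:F, b:F, c:F, d:F, f:F. ✗
— 0 worlds.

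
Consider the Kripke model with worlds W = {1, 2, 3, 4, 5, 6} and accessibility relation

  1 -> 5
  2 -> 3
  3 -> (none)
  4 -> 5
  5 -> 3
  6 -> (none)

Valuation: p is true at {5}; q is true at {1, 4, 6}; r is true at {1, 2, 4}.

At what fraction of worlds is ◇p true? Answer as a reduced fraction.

1: successors {5}; p there: 5:T. ✓
2: successors {3}; p there: 3:F. ✗
3: no successors, so ◇p fails. ✗
4: successors {5}; p there: 5:T. ✓
5: successors {3}; p there: 3:F. ✗
6: no successors, so ◇p fails. ✗
That's 2 of 6 worlds, so 2/6 = 1/3.

1/3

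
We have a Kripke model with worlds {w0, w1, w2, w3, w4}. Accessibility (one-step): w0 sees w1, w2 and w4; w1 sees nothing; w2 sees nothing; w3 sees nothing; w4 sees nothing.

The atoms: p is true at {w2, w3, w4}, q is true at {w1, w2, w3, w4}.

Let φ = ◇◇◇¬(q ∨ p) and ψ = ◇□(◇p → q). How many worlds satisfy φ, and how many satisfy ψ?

0 and 1

For ◇◇◇¬(q ∨ p):
w0: successors {w1, w2, w4}; ◇◇¬(q ∨ p) there: w1:F, w2:F, w4:F. ✗
w1: no successors, so ◇◇◇¬(q ∨ p) fails. ✗
w2: no successors, so ◇◇◇¬(q ∨ p) fails. ✗
w3: no successors, so ◇◇◇¬(q ∨ p) fails. ✗
w4: no successors, so ◇◇◇¬(q ∨ p) fails. ✗
— 0 worlds.
For ◇□(◇p → q):
w0: successors {w1, w2, w4}; □(◇p → q) there: w1:T, w2:T, w4:T. ✓
w1: no successors, so ◇□(◇p → q) fails. ✗
w2: no successors, so ◇□(◇p → q) fails. ✗
w3: no successors, so ◇□(◇p → q) fails. ✗
w4: no successors, so ◇□(◇p → q) fails. ✗
— 1 world.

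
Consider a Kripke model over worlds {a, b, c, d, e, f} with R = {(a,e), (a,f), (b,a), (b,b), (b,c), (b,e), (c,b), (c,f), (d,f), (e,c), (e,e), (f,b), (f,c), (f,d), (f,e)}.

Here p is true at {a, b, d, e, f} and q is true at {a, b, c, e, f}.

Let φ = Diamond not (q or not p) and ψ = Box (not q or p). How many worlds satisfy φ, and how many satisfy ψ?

For Diamond not (q or not p):
a: successors {e, f}; not (q or not p) there: e:F, f:F. ✗
b: successors {a, b, c, e}; not (q or not p) there: a:F, b:F, c:F, e:F. ✗
c: successors {b, f}; not (q or not p) there: b:F, f:F. ✗
d: successors {f}; not (q or not p) there: f:F. ✗
e: successors {c, e}; not (q or not p) there: c:F, e:F. ✗
f: successors {b, c, d, e}; not (q or not p) there: b:F, c:F, d:T, e:F. ✓
— 1 world.
For Box (not q or p):
a: successors {e, f}; not q or p there: e:T, f:T. ✓
b: successors {a, b, c, e}; not q or p there: a:T, b:T, c:F, e:T. ✗
c: successors {b, f}; not q or p there: b:T, f:T. ✓
d: successors {f}; not q or p there: f:T. ✓
e: successors {c, e}; not q or p there: c:F, e:T. ✗
f: successors {b, c, d, e}; not q or p there: b:T, c:F, d:T, e:T. ✗
— 3 worlds.

1 and 3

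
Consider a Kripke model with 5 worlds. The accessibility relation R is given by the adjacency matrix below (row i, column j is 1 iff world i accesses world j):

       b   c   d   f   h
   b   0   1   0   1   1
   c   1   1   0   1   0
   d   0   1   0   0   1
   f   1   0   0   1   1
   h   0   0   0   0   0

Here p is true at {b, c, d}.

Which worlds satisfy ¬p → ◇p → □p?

{b, c, d, h}

b: ¬p is F, ◇p → □p is F. ✓
c: ¬p is F, ◇p → □p is F. ✓
d: ¬p is F, ◇p → □p is F. ✓
f: ¬p is T, ◇p → □p is F. ✗
h: ¬p is T, ◇p → □p is T. ✓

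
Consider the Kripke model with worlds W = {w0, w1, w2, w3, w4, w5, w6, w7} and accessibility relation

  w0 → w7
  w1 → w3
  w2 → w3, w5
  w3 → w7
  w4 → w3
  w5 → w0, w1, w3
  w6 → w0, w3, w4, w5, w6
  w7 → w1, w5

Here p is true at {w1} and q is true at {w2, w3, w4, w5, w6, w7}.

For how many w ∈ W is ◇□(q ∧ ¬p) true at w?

6

w0: successors {w7}; □(q ∧ ¬p) there: w7:F. ✗
w1: successors {w3}; □(q ∧ ¬p) there: w3:T. ✓
w2: successors {w3, w5}; □(q ∧ ¬p) there: w3:T, w5:F. ✓
w3: successors {w7}; □(q ∧ ¬p) there: w7:F. ✗
w4: successors {w3}; □(q ∧ ¬p) there: w3:T. ✓
w5: successors {w0, w1, w3}; □(q ∧ ¬p) there: w0:T, w1:T, w3:T. ✓
w6: successors {w0, w3, w4, w5, w6}; □(q ∧ ¬p) there: w0:T, w3:T, w4:T, w5:F, w6:F. ✓
w7: successors {w1, w5}; □(q ∧ ¬p) there: w1:T, w5:F. ✓
Satisfying worlds: {w1, w2, w4, w5, w6, w7}.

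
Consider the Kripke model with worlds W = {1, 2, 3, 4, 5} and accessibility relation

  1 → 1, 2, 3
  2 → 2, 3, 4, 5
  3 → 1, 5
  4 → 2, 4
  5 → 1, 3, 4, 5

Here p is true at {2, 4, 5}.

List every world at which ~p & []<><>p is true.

1: ~p is T, []<><>p is T. ✓
2: ~p is F, []<><>p is T. ✗
3: ~p is T, []<><>p is T. ✓
4: ~p is F, []<><>p is T. ✗
5: ~p is F, []<><>p is T. ✗

{1, 3}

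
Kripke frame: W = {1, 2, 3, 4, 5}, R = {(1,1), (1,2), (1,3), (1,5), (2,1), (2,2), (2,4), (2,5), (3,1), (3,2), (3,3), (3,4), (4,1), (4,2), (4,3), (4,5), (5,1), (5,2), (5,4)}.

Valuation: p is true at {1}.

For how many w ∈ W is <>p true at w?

5

1: successors {1, 2, 3, 5}; p there: 1:T, 2:F, 3:F, 5:F. ✓
2: successors {1, 2, 4, 5}; p there: 1:T, 2:F, 4:F, 5:F. ✓
3: successors {1, 2, 3, 4}; p there: 1:T, 2:F, 3:F, 4:F. ✓
4: successors {1, 2, 3, 5}; p there: 1:T, 2:F, 3:F, 5:F. ✓
5: successors {1, 2, 4}; p there: 1:T, 2:F, 4:F. ✓
Satisfying worlds: {1, 2, 3, 4, 5}.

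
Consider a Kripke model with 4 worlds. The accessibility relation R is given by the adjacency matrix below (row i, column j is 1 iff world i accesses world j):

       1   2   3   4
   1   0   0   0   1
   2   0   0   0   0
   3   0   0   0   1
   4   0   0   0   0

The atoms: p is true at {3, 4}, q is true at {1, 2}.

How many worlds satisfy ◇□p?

1: successors {4}; □p there: 4:T. ✓
2: no successors, so ◇□p fails. ✗
3: successors {4}; □p there: 4:T. ✓
4: no successors, so ◇□p fails. ✗
Satisfying worlds: {1, 3}.

2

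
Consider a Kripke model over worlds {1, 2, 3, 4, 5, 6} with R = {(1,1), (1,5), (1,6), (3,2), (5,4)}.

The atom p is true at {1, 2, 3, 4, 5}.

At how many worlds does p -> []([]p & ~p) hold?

3

1: p is T, []([]p & ~p) is F. ✗
2: p is T, []([]p & ~p) is T. ✓
3: p is T, []([]p & ~p) is F. ✗
4: p is T, []([]p & ~p) is T. ✓
5: p is T, []([]p & ~p) is F. ✗
6: p is F, []([]p & ~p) is T. ✓
Satisfying worlds: {2, 4, 6}.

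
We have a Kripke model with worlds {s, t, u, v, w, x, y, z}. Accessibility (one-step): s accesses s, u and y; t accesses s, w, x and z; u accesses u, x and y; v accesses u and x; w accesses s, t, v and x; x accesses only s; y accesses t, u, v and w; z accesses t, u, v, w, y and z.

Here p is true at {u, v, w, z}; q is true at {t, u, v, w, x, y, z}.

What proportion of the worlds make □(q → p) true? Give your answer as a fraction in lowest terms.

1/8

s: successors {s, u, y}; q → p there: s:T, u:T, y:F. ✗
t: successors {s, w, x, z}; q → p there: s:T, w:T, x:F, z:T. ✗
u: successors {u, x, y}; q → p there: u:T, x:F, y:F. ✗
v: successors {u, x}; q → p there: u:T, x:F. ✗
w: successors {s, t, v, x}; q → p there: s:T, t:F, v:T, x:F. ✗
x: successors {s}; q → p there: s:T. ✓
y: successors {t, u, v, w}; q → p there: t:F, u:T, v:T, w:T. ✗
z: successors {t, u, v, w, y, z}; q → p there: t:F, u:T, v:T, w:T, y:F, z:T. ✗
That's 1 of 8 worlds, so 1/8.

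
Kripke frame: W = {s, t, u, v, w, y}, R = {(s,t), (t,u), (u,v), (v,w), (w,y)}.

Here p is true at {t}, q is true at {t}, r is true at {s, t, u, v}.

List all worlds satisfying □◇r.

{s, t, y}

s: successors {t}; ◇r there: t:T. ✓
t: successors {u}; ◇r there: u:T. ✓
u: successors {v}; ◇r there: v:F. ✗
v: successors {w}; ◇r there: w:F. ✗
w: successors {y}; ◇r there: y:F. ✗
y: no successors, so □◇r holds vacuously. ✓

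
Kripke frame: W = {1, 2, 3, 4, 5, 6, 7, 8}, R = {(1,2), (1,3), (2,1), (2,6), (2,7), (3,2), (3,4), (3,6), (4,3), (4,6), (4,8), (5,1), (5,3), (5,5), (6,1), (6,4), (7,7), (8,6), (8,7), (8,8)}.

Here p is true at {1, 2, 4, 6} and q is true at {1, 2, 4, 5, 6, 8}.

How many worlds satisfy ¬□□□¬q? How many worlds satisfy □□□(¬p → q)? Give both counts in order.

7 and 0

For ¬□□□¬q:
1: □□□¬q is F. ✓
2: □□□¬q is F. ✓
3: □□□¬q is F. ✓
4: □□□¬q is F. ✓
5: □□□¬q is F. ✓
6: □□□¬q is F. ✓
7: □□□¬q is T. ✗
8: □□□¬q is F. ✓
— 7 worlds.
For □□□(¬p → q):
1: successors {2, 3}; □□(¬p → q) there: 2:F, 3:F. ✗
2: successors {1, 6, 7}; □□(¬p → q) there: 1:F, 6:F, 7:F. ✗
3: successors {2, 4, 6}; □□(¬p → q) there: 2:F, 4:F, 6:F. ✗
4: successors {3, 6, 8}; □□(¬p → q) there: 3:F, 6:F, 8:F. ✗
5: successors {1, 3, 5}; □□(¬p → q) there: 1:F, 3:F, 5:F. ✗
6: successors {1, 4}; □□(¬p → q) there: 1:F, 4:F. ✗
7: successors {7}; □□(¬p → q) there: 7:F. ✗
8: successors {6, 7, 8}; □□(¬p → q) there: 6:F, 7:F, 8:F. ✗
— 0 worlds.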